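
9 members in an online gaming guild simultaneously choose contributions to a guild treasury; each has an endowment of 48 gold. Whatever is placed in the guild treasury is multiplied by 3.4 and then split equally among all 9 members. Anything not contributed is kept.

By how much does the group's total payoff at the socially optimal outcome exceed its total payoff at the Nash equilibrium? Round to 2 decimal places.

1036.80 gold

Each contributed unit returns 3.4/9 = 0.3778 to its contributor — below 1 — so contributing 0 is dominant for every player. At the Nash equilibrium everyone keeps their 48, and the group total is 9 × 48 = 432.
Each contributed unit returns 3.400 to the group as a whole (0.3778 to each of 9 players), which exceeds 1, so the social optimum is full contribution: group total = 3.400 × 432 = 1468.80.
Efficiency loss = 1468.80 − 432 = 1036.80.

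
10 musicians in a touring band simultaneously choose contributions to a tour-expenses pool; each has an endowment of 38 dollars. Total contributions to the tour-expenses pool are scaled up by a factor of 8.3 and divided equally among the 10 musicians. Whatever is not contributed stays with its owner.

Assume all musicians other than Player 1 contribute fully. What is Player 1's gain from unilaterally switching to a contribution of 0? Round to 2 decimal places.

Switching from a contribution of 38 to 0 lets Player 1 keep an extra 38 dollars, but lowers the tour-expenses pool by 38, which costs Player 1 their own share of that drop: 8.3/10 × 38 = 31.54.
Net gain = 38 − 31.54 = 6.46. The private return per contributed unit (0.8300) is below 1, so free-riding is indeed the best response regardless of what the others do.

6.46 dollars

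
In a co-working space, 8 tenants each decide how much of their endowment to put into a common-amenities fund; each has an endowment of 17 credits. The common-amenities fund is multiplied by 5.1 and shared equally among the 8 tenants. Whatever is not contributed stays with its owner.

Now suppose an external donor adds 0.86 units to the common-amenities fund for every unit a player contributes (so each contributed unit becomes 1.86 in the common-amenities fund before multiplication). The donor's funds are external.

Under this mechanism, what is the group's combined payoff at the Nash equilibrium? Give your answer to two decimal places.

Under the mechanism each unit contributed yields 5.1 × 1.86 / 8 = 1.1858 back to its contributor per unit of net cost, which exceeds 1, making full contribution the dominant choice for everyone.
So the Nash equilibrium is full contribution by all 8; the group earns 5.1 × 1.86 × 136 = 1290.10.

1290.10 credits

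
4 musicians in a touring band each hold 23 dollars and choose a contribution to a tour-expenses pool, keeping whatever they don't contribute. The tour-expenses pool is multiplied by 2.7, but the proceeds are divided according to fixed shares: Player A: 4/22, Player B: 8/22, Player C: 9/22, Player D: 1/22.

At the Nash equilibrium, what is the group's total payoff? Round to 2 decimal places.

131.10 dollars

A player with share s gets back 2.7·s per unit contributed, so full contribution is dominant for anyone with s > 1/2.7 = 0.3704 and zero contribution is dominant for anyone below.
Player C alone (share 9/22) is above the threshold, contributing 23; the remaining 3 contribute 0. Total contributed: 23.
The tour-expenses pool pays out 2.7 × 23 = 62.10 in total (split across the unequal shares, but the aggregate is all that matters for the group sum).
The 3 free-riders keep 23 each, adding 69. Group total = 69 + 62.10 = 131.10.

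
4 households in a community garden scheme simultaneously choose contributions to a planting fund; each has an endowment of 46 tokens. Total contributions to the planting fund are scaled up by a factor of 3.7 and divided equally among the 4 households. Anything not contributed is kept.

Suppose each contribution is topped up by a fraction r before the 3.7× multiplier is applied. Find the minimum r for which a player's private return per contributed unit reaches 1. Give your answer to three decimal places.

With matching at rate r, one contributed unit becomes (1 + r) in the planting fund and returns 3.7 × (1 + r) / 4 to the contributor.
Setting this equal to 1: 1 + r = 4/3.7 = 1.0811.
So the minimum matching rate is r = 1.0811 − 1 = 0.081.

0.081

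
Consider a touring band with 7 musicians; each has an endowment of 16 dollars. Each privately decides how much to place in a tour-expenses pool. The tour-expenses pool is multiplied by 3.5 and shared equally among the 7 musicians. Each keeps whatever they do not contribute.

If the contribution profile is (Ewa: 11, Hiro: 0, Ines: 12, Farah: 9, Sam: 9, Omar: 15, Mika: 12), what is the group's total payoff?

282.00 dollars

Total contributed: 11 + 0 + 12 + 9 + 9 + 15 + 12 = 68; total kept: 7 × 16 − 68 = 44.
The tour-expenses pool pays out 3.5 × 68 = 238.00 in aggregate.
Group total = 44 + 238.00 = 282.00.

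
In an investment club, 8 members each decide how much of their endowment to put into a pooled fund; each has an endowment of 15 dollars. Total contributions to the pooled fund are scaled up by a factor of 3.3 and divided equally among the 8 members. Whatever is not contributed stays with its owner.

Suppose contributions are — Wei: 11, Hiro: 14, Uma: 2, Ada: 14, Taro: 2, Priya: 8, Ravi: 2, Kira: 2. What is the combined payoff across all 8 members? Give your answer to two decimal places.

246.50 dollars

Total contributed: 11 + 14 + 2 + 14 + 2 + 8 + 2 + 2 = 55; total kept: 8 × 15 − 55 = 65.
The pooled fund pays out 3.3 × 55 = 181.50 in aggregate.
Group total = 65 + 181.50 = 246.50.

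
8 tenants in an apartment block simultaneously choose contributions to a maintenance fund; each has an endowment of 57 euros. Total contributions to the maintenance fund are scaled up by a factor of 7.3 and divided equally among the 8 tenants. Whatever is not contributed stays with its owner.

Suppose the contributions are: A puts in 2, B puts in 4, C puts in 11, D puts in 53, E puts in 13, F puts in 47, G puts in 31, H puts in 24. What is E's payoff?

Total contributed: 2 + 4 + 11 + 53 + 13 + 47 + 31 + 24 = 185.
Each receives 7.3 × 185 / 8 = 168.81 from the maintenance fund.
E keeps 57 − 13 = 44, so E's payoff is 44 + 168.81 = 212.81.

212.81 euros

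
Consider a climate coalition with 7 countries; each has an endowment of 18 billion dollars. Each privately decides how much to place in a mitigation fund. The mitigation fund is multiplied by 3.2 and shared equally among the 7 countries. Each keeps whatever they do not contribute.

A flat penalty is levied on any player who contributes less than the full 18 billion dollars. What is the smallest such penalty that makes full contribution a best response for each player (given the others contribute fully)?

9.77 billion dollars

Given the others contribute fully, the best deviation is to contribute 0 (any partial contribution still incurs the fine and gives up units whose private return 0.4571 is below 1).
Deviating from 18 to 0 saves 18 billion dollars but forfeits the deviator's share of the drop in the mitigation fund: 3.2/7 × 18 = 8.23.
So the deviation gain is 18 − 8.23 = 9.77, and the fine must be at least 9.77 billion dollars to wipe it out.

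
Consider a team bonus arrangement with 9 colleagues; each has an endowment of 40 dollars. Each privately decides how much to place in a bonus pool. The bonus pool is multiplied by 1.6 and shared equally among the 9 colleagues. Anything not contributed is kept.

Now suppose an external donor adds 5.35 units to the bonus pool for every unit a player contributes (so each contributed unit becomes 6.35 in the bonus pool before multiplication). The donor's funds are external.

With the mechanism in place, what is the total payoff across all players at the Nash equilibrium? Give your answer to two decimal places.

The effective private return per unit is now 1.6 × 6.35 / 9 = 1.1289 > 1, so every player's dominant strategy flips to full contribution.
So the Nash equilibrium is full contribution by all 9; the group earns 1.6 × 6.35 × 360 = 3657.60.

3657.60 dollars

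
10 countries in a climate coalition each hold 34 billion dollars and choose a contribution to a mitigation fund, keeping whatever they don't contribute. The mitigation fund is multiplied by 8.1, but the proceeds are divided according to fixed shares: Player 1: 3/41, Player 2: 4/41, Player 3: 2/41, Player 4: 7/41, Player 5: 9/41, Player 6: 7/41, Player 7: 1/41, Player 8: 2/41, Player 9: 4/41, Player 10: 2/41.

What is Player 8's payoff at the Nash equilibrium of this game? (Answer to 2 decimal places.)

74.30 billion dollars

Each unit j contributes comes back to j as 8.1 × (j's share), so j prefers to contribute only if that share exceeds 1/8.1 = 0.1235; otherwise keeping the unit dominates.
Player 4, Player 5 and Player 6 clear that bar, contributing 34 each; the remaining 7 contribute 0. Total contributed: 102.
Player 8 keeps 34 and receives 8.1 × 102 × 2/41 = 40.30 from the mitigation fund, for a payoff of 74.30.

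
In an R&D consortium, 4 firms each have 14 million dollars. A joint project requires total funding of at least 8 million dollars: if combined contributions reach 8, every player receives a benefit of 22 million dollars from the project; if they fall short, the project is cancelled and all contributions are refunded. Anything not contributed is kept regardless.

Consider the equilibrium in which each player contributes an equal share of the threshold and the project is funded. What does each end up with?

Equal share of the threshold: 8/4 = 2.
At this profile no one gains by cutting their contribution: any cut drops the total below 8, the project is cancelled, contributions are refunded, and the deviator ends with 14, which is less than 14 − 2 + 22 = 34. Contributing more than 2 just wastes the excess. So contributing exactly 2 is a best response.
Each player's payoff: 14 − 2 + 22 = 34.

34 million dollars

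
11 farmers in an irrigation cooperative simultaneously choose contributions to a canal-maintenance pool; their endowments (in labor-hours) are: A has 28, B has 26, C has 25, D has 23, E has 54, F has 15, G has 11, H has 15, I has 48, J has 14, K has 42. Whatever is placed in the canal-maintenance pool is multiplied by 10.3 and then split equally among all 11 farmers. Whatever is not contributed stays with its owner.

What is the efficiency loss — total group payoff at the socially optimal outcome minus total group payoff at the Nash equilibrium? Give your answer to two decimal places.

The private return per contributed unit is 10.3/11 = 0.9364 < 1 for every player regardless of endowment, so the Nash equilibrium is zero contribution and the group total is Σ E_j = 28 + 26 + 25 + 23 + 54 + 15 + 11 + 15 + 48 + 14 + 42 = 301.
Each contributed unit returns 10.300 to the group, so the social optimum is full contribution by everyone: group total = 10.300 × 301 = 3100.30.
Efficiency loss = (10.300 − 1) × 301 = 2799.30.

2799.30 labor-hours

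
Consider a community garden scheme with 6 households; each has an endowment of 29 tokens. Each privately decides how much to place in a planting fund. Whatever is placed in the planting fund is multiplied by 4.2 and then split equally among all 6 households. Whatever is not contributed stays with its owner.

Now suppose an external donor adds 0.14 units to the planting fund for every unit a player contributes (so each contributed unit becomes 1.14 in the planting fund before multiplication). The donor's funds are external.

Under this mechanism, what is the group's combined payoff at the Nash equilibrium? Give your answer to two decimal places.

With the mechanism, a contributed unit returns 4.2 × 1.14 / 6 = 0.7980 per unit of net cost — still below 1 — so contributing 0 remains dominant for every player.
Everyone keeps their endowment and the group total is 6 × 29 = 174.

174.00 tokens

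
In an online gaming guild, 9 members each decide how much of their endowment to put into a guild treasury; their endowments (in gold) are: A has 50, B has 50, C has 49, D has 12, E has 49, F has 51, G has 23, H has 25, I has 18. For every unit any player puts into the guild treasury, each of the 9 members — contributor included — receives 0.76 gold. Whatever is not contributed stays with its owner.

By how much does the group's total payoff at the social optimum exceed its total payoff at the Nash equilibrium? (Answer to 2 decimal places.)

1909.68 gold

The private return per contributed unit is 0.76 < 1 for everyone, so the Nash equilibrium is zero contribution and the group total is Σ E_j = 50 + 50 + 49 + 12 + 49 + 51 + 23 + 25 + 18 = 327.
Each contributed unit returns 6.840 to the group, so the social optimum is full contribution by everyone: group total = 6.840 × 327 = 2236.68.
Efficiency loss = (6.840 − 1) × 327 = 1909.68.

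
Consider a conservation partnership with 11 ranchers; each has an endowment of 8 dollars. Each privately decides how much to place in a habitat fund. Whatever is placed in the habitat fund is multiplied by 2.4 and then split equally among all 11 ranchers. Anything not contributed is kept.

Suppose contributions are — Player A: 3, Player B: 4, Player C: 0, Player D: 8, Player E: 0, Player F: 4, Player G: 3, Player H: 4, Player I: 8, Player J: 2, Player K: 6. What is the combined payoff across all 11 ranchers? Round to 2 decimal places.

Total contributed: 3 + 4 + 0 + 8 + 0 + 4 + 3 + 4 + 8 + 2 + 6 = 42; total kept: 11 × 8 − 42 = 46.
The habitat fund pays out 2.4 × 42 = 100.80 in aggregate.
Group total = 46 + 100.80 = 146.80.

146.80 dollars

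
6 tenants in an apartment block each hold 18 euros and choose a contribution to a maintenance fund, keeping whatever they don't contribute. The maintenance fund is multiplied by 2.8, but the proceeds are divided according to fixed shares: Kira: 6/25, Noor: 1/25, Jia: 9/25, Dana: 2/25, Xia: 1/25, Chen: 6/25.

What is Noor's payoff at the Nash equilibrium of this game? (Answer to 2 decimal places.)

A player with share s gets back 2.8·s per unit contributed, so full contribution is dominant for anyone with s > 1/2.8 = 0.3571 and zero contribution is dominant for anyone below.
Only Jia (9/25) clears that bar, contributing 18; the remaining 5 contribute 0. Total contributed: 18.
Noor keeps 18 and receives 2.8 × 18 × 1/25 = 2.02 from the maintenance fund, for a payoff of 20.02.

20.02 euros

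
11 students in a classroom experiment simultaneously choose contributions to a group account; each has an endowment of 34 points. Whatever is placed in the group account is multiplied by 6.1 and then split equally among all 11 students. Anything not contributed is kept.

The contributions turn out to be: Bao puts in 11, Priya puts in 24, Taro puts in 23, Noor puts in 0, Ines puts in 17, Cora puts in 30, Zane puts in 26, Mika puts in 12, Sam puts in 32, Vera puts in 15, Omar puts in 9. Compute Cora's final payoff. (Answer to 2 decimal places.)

Total contributed: 11 + 24 + 23 + 0 + 17 + 30 + 26 + 12 + 32 + 15 + 9 = 199.
Each receives 6.1 × 199 / 11 = 110.35 from the group account.
Cora keeps 34 − 30 = 4, so Cora's payoff is 4 + 110.35 = 114.35.

114.35 points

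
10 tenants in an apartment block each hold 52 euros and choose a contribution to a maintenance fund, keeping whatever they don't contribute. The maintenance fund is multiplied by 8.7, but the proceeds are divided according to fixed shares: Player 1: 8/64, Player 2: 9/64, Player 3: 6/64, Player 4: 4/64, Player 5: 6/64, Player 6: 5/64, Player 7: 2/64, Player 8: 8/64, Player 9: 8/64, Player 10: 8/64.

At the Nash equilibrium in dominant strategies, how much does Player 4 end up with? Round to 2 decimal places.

For player j, contributing a unit is worthwhile iff 8.7 × (j's share) ≥ 1, i.e. iff j's share is at least 0.1149.
Player 1, Player 2, Player 8, Player 9 and Player 10 are above the threshold, contributing 52 each; the remaining 5 contribute 0. Total contributed: 260.
Player 4 keeps 52 and receives 8.7 × 260 × 4/64 = 141.38 from the maintenance fund, for a payoff of 193.38.

193.38 euros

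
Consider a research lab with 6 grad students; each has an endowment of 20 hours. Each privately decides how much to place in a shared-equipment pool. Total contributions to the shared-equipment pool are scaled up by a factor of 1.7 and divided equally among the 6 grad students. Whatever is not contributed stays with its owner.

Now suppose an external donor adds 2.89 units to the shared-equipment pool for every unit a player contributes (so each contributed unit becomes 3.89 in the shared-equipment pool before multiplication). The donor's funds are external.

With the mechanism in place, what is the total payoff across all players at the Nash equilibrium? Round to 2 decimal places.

Under the mechanism each unit contributed yields 1.7 × 3.89 / 6 = 1.1022 back to its contributor per unit of net cost, which exceeds 1, making full contribution the dominant choice for everyone.
At the Nash equilibrium everyone contributes 20. Group total payoff = 1.7 × 3.89 × 120 = 793.56.

793.56 hours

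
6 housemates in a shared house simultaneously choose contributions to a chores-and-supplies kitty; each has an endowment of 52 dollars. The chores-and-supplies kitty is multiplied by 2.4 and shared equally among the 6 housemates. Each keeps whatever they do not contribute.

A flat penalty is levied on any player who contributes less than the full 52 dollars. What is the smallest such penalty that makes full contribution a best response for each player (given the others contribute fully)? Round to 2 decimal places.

31.20 dollars

Given the others contribute fully, the best deviation is to contribute 0 (any partial contribution still incurs the fine and gives up units whose private return 0.4000 is below 1).
Deviating from 52 to 0 saves 52 dollars but forfeits the deviator's share of the drop in the chores-and-supplies kitty: 2.4/6 × 52 = 20.80.
So the deviation gain is 52 − 20.80 = 31.20, and the fine must be at least 31.20 dollars to wipe it out.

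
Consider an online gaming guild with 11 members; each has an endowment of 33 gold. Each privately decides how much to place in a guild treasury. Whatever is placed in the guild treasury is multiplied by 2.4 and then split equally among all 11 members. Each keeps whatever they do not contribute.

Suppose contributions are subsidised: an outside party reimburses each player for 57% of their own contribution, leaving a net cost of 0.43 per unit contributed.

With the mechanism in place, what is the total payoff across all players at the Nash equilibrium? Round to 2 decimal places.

The effective private return is (2.4/11) / 0.43 = 0.5074, which is still under 1, so the mechanism doesn't change anyone's dominant strategy: zero contribution.
Everyone keeps their endowment and the group total is 11 × 33 = 363.

363.00 gold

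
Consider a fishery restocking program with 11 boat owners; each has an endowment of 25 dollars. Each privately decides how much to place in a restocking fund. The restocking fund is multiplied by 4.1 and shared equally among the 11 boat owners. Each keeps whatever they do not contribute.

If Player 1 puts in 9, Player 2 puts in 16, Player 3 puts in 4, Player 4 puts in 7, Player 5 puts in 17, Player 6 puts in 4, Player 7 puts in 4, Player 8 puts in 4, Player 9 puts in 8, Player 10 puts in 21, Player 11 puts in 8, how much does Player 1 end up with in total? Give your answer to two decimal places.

54.02 dollars

Total contributed: 9 + 16 + 4 + 7 + 17 + 4 + 4 + 4 + 8 + 21 + 8 = 102.
Each receives 4.1 × 102 / 11 = 38.02 from the restocking fund.
Player 1 keeps 25 − 9 = 16, so Player 1's payoff is 16 + 38.02 = 54.02.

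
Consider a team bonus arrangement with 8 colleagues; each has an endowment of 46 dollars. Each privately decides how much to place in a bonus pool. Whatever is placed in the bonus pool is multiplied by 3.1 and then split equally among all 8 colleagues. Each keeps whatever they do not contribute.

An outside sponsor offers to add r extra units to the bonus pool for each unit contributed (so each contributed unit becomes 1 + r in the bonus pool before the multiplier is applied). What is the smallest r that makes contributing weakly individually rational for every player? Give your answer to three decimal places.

With matching at rate r, one contributed unit becomes (1 + r) in the bonus pool and returns 3.1 × (1 + r) / 8 to the contributor.
Setting this equal to 1: 1 + r = 8/3.1 = 2.5806.
So the minimum matching rate is r = 2.5806 − 1 = 1.581.

1.581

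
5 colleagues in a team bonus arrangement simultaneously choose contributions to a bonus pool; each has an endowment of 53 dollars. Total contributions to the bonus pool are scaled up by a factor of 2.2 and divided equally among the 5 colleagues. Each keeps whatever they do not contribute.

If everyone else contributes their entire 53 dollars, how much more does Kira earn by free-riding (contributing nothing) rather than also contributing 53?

Switching from a contribution of 53 to 0 lets Kira keep an extra 53 dollars, but lowers the bonus pool by 53, which costs Kira their own share of that drop: 2.2/5 × 53 = 23.32.
Net gain = 53 − 23.32 = 29.68. The private return per contributed unit (0.4400) is below 1, so free-riding is indeed the best response regardless of what the others do.

29.68 dollars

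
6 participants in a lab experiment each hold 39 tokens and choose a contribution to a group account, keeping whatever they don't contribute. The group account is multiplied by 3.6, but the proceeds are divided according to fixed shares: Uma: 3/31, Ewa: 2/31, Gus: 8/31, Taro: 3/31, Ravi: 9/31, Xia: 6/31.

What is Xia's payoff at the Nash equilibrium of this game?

66.17 tokens

Each unit j contributes comes back to j as 3.6 × (j's share), so j prefers to contribute only if that share exceeds 1/3.6 = 0.2778; otherwise keeping the unit dominates.
The only share above 0.2778 is Ravi's 9/31, contributing 39; the remaining 5 contribute 0. Total contributed: 39.
Xia keeps 39 and receives 3.6 × 39 × 6/31 = 27.17 from the group account, for a payoff of 66.17.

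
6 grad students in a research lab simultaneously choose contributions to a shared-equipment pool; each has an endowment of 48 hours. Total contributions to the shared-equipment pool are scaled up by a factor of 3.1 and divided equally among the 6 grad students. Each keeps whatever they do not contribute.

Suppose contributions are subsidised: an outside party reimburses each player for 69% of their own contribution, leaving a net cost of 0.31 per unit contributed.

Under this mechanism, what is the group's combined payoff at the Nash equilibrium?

1091.52 hours

Under the mechanism each unit contributed yields (3.1/6) / 0.31 = 1.6667 back to its contributor per unit of net cost, which exceeds 1, making full contribution the dominant choice for everyone.
So the Nash equilibrium is full contribution by all 6; the group earns 6 × (48 × 0.69 + 3.1 × 48) = 1091.52.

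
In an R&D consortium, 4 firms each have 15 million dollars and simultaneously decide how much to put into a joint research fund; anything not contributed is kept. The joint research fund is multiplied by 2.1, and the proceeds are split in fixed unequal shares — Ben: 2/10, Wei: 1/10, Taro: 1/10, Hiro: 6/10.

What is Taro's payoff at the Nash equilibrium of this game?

A player with share s gets back 2.1·s per unit contributed, so full contribution is dominant for anyone with s > 1/2.1 = 0.4762 and zero contribution is dominant for anyone below.
The only share above 0.4762 is Hiro's 6/10, contributing 15; the remaining 3 contribute 0. Total contributed: 15.
Taro keeps 15 and receives 2.1 × 15 × 1/10 = 3.15 from the joint research fund, for a payoff of 18.15.

18.15 million dollars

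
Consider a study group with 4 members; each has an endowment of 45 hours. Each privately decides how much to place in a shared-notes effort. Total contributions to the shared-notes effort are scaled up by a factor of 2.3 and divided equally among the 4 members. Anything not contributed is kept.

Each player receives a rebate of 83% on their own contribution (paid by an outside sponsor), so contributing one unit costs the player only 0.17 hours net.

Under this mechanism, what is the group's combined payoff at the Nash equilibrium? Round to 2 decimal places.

563.40 hours

The effective private return per unit is now (2.3/4) / 0.17 = 3.3824 > 1, so every player's dominant strategy flips to full contribution.
So the Nash equilibrium is full contribution by all 4; the group earns 4 × (45 × 0.83 + 2.3 × 45) = 563.40.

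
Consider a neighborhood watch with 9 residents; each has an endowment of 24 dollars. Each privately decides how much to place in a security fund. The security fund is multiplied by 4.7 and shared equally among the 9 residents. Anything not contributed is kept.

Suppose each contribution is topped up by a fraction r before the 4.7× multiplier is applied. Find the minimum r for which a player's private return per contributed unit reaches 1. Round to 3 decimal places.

With matching at rate r, one contributed unit becomes (1 + r) in the security fund and returns 4.7 × (1 + r) / 9 to the contributor.
Setting this equal to 1: 1 + r = 9/4.7 = 1.9149.
So the minimum matching rate is r = 1.9149 − 1 = 0.915.

0.915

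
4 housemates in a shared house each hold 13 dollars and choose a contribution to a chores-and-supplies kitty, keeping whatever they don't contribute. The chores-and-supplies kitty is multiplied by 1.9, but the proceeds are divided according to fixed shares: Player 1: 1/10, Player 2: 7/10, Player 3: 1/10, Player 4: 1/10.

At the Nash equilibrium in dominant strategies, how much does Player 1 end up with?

15.47 dollars

A player with share s gets back 1.9·s per unit contributed, so full contribution is dominant for anyone with s > 1/1.9 = 0.5263 and zero contribution is dominant for anyone below.
Only Player 2 (7/10) clears that bar, contributing 13; the remaining 3 contribute 0. Total contributed: 13.
Player 1 keeps 13 and receives 1.9 × 13 × 1/10 = 2.47 from the chores-and-supplies kitty, for a payoff of 15.47.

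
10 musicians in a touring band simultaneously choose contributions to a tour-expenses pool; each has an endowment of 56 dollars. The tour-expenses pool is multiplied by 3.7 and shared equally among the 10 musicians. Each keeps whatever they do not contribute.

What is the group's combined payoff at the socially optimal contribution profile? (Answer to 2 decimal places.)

2072.00 dollars

Each contributed unit returns 3.700 to the group as a whole (0.3700 to each of 10 players), which exceeds 1, so the social optimum is full contribution: group total = 3.700 × 560 = 2072.00.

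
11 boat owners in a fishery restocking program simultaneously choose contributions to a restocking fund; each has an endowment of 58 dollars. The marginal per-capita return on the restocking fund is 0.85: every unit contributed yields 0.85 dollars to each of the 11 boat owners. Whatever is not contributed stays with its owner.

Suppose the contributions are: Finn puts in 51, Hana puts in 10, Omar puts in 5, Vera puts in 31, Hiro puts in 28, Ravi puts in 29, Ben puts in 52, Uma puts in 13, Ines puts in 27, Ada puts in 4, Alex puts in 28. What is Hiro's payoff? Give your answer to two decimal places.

Total contributed: 51 + 10 + 5 + 31 + 28 + 29 + 52 + 13 + 27 + 4 + 28 = 278.
Each receives 0.85 × 278 = 236.30 from the restocking fund.
Hiro keeps 58 − 28 = 30, so Hiro's payoff is 30 + 236.30 = 266.30.

266.30 dollars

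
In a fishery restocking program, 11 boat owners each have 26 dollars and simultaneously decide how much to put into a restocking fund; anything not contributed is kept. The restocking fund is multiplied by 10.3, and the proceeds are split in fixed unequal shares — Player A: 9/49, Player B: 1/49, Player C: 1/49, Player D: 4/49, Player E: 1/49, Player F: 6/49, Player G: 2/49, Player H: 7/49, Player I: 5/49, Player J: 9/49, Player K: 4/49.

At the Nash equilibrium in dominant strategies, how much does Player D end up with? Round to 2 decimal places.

A player with share s gets back 10.3·s per unit contributed, so full contribution is dominant for anyone with s > 1/10.3 = 0.0971 and zero contribution is dominant for anyone below.
The shares above 0.0971 belong to Player A, Player F, Player H, Player I and Player J, contributing 26 each; the remaining 6 contribute 0. Total contributed: 130.
Player D keeps 26 and receives 10.3 × 130 × 4/49 = 109.31 from the restocking fund, for a payoff of 135.31.

135.31 dollars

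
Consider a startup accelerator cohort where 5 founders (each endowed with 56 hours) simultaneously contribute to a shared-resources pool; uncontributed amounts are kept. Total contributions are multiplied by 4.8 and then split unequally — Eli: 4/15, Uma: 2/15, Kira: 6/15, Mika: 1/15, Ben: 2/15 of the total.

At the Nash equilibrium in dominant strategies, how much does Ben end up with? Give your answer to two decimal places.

A player with share s gets back 4.8·s per unit contributed, so full contribution is dominant for anyone with s > 1/4.8 = 0.2083 and zero contribution is dominant for anyone below.
Eli and Kira are above the threshold, contributing 56 each; the remaining 3 contribute 0. Total contributed: 112.
Ben keeps 56 and receives 4.8 × 112 × 2/15 = 71.68 from the shared-resources pool, for a payoff of 127.68.

127.68 hours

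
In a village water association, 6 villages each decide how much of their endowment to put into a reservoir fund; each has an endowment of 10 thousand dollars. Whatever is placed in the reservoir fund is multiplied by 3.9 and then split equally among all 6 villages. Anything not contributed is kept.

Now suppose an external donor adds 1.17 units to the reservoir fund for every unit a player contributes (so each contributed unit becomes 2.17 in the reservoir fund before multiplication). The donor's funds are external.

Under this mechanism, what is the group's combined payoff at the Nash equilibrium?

507.78 thousand dollars

With the mechanism, a contributed unit returns 3.9 × 2.17 / 6 = 1.4105 per unit of net cost to the contributor — now above 1 — so contributing fully is weakly dominant for every player.
At the Nash equilibrium everyone contributes 10. Group total payoff = 3.9 × 2.17 × 60 = 507.78.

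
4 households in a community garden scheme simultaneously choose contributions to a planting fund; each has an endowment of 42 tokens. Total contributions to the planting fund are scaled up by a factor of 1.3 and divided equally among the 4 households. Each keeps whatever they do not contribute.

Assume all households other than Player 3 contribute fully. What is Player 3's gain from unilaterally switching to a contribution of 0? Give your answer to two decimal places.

Switching from a contribution of 42 to 0 lets Player 3 keep an extra 42 tokens, but lowers the planting fund by 42, which costs Player 3 their own share of that drop: 1.3/4 × 42 = 13.65.
Net gain = 42 − 13.65 = 28.35. The private return per contributed unit (0.3250) is below 1, so free-riding is indeed the best response regardless of what the others do.

28.35 tokens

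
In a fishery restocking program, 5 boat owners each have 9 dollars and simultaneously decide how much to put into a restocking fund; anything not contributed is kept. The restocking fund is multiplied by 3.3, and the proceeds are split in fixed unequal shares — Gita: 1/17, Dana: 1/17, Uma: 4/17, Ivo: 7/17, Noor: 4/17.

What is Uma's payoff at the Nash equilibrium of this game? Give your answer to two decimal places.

For player j, contributing a unit is worthwhile iff 3.3 × (j's share) ≥ 1, i.e. iff j's share is at least 0.3030.
Only Ivo (7/17) clears that bar, contributing 9; the remaining 4 contribute 0. Total contributed: 9.
Uma keeps 9 and receives 3.3 × 9 × 4/17 = 6.99 from the restocking fund, for a payoff of 15.99.

15.99 dollars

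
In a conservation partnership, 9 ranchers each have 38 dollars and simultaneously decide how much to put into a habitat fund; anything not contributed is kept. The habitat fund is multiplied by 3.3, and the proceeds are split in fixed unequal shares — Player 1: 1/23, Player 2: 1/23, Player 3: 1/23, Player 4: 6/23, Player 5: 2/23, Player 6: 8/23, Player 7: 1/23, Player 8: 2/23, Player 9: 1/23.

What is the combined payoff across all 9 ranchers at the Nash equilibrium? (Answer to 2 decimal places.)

For player j, contributing a unit is worthwhile iff 3.3 × (j's share) ≥ 1, i.e. iff j's share is at least 0.3030.
Only Player 6 (8/23) clears that bar, contributing 38; the remaining 8 contribute 0. Total contributed: 38.
The habitat fund pays out 3.3 × 38 = 125.40 in total (split across the unequal shares, but the aggregate is all that matters for the group sum).
The 8 free-riders keep 38 each, adding 304. Group total = 304 + 125.40 = 429.40.

429.40 dollars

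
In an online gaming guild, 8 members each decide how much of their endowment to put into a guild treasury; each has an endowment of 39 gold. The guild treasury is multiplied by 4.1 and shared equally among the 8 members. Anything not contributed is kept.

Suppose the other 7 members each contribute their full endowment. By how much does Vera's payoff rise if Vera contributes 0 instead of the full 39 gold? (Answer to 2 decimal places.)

19.01 gold

Switching from a contribution of 39 to 0 lets Vera keep an extra 39 gold, but lowers the guild treasury by 39, which costs Vera their own share of that drop: 4.1/8 × 39 = 19.99.
Net gain = 39 − 19.99 = 19.01. The private return per contributed unit (0.5125) is below 1, so free-riding is indeed the best response regardless of what the others do.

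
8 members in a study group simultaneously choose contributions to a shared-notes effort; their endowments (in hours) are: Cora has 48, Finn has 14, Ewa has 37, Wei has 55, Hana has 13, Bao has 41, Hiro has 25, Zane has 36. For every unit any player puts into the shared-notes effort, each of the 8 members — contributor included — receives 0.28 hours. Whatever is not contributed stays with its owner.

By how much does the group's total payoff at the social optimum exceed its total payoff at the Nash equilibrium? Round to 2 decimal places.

333.56 hours

The private return per contributed unit is 0.28 < 1 for everyone, so the Nash equilibrium is zero contribution and the group total is Σ E_j = 48 + 14 + 37 + 55 + 13 + 41 + 25 + 36 = 269.
Each contributed unit returns 2.240 to the group, so the social optimum is full contribution by everyone: group total = 2.240 × 269 = 602.56.
Efficiency loss = (2.240 − 1) × 269 = 333.56.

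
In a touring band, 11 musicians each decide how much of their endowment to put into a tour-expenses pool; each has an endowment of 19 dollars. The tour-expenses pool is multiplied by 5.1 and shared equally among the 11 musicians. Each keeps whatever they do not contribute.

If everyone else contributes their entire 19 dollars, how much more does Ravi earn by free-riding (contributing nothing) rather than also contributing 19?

10.19 dollars

Switching from a contribution of 19 to 0 lets Ravi keep an extra 19 dollars, but lowers the tour-expenses pool by 19, which costs Ravi their own share of that drop: 5.1/11 × 19 = 8.81.
Net gain = 19 − 8.81 = 10.19. The private return per contributed unit (0.4636) is below 1, so free-riding is indeed the best response regardless of what the others do.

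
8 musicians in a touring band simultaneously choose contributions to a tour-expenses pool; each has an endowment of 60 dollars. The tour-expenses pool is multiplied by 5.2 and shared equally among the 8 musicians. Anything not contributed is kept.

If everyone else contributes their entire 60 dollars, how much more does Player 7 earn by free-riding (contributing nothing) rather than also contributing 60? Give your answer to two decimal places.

Switching from a contribution of 60 to 0 lets Player 7 keep an extra 60 dollars, but lowers the tour-expenses pool by 60, which costs Player 7 their own share of that drop: 5.2/8 × 60 = 39.00.
Net gain = 60 − 39.00 = 21.00. The private return per contributed unit (0.6500) is below 1, so free-riding is indeed the best response regardless of what the others do.

21.00 dollars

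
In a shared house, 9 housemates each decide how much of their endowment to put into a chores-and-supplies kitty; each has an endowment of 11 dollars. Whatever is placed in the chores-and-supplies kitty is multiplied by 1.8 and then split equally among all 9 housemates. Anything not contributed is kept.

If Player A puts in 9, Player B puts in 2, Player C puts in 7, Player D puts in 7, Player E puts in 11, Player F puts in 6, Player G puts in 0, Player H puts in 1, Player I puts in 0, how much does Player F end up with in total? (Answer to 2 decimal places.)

13.60 dollars

Total contributed: 9 + 2 + 7 + 7 + 11 + 6 + 0 + 1 + 0 = 43.
Each receives 1.8 × 43 / 9 = 8.60 from the chores-and-supplies kitty.
Player F keeps 11 − 6 = 5, so Player F's payoff is 5 + 8.60 = 13.60.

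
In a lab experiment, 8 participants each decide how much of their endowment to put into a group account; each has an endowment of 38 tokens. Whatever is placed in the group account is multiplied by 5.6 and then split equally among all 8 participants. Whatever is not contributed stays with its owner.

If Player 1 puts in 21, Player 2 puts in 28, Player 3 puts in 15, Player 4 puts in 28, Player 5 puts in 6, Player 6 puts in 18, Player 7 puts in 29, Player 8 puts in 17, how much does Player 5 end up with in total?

Total contributed: 21 + 28 + 15 + 28 + 6 + 18 + 29 + 17 = 162.
Each receives 5.6 × 162 / 8 = 113.40 from the group account.
Player 5 keeps 38 − 6 = 32, so Player 5's payoff is 32 + 113.40 = 145.40.

145.40 tokens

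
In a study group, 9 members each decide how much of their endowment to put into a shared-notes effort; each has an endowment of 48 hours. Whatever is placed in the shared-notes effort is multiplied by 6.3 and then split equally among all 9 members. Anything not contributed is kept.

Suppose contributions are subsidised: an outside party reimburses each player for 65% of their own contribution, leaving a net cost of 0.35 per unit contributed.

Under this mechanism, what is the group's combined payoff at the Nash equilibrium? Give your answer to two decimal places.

3002.40 hours

With the mechanism, a contributed unit returns (6.3/9) / 0.35 = 2.0000 per unit of net cost to the contributor — now above 1 — so contributing fully is weakly dominant for every player.
So the Nash equilibrium is full contribution by all 9; the group earns 9 × (48 × 0.65 + 6.3 × 48) = 3002.40.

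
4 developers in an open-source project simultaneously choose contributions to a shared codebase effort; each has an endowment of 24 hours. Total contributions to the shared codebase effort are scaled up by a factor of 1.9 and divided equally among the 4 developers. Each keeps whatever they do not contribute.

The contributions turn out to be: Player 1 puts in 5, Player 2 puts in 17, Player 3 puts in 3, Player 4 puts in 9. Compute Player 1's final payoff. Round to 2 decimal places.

35.15 hours

Total contributed: 5 + 17 + 3 + 9 = 34.
Each receives 1.9 × 34 / 4 = 16.15 from the shared codebase effort.
Player 1 keeps 24 − 5 = 19, so Player 1's payoff is 19 + 16.15 = 35.15.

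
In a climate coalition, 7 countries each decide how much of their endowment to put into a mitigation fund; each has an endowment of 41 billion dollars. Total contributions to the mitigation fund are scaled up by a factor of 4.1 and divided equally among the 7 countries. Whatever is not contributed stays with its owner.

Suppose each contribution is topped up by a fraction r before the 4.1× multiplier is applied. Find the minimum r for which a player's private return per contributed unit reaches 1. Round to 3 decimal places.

With matching at rate r, one contributed unit becomes (1 + r) in the mitigation fund and returns 4.1 × (1 + r) / 7 to the contributor.
Setting this equal to 1: 1 + r = 7/4.1 = 1.7073.
So the minimum matching rate is r = 1.7073 − 1 = 0.707.

0.707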